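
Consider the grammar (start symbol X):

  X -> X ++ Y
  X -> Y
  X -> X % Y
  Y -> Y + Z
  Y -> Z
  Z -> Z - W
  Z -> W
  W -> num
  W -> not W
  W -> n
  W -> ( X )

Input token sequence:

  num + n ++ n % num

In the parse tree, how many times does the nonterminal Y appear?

4

[X [X [X [Y [Y [Z [W num]]] + [Z [W n]]]] ++ [Y [Z [W n]]]] % [Y [Z [W num]]]]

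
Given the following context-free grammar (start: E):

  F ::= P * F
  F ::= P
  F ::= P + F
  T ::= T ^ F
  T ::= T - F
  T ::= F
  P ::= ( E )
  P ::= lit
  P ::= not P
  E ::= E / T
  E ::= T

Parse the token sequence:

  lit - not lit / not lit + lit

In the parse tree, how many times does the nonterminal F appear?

4

[E [E [T [T [F [P lit]]] - [F [P not [P lit]]]]] / [T [F [P not [P lit]] + [F [P lit]]]]]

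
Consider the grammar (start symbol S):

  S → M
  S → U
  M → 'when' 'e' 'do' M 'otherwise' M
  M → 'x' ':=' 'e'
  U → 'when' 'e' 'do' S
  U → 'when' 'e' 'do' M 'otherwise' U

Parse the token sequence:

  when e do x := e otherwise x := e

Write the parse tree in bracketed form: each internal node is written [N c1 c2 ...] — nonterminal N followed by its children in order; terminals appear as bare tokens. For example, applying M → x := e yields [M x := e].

[S [M when e do [M x := e] otherwise [M x := e]]]

S
M
when e do M otherwise M
when e do x := e otherwise M
when e do x := e otherwise x := e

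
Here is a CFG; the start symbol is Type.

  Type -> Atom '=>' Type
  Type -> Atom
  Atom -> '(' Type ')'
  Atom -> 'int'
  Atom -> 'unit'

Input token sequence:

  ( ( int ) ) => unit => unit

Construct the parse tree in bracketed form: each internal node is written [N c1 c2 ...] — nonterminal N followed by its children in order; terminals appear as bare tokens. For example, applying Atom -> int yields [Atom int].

Type
Atom => Type
( Type ) => Type
( Atom ) => Type
( ( Type ) ) => Type
( ( Atom ) ) => Type
( ( int ) ) => Type
( ( int ) ) => Atom => Type
( ( int ) ) => unit => Type
( ( int ) ) => unit => Atom
( ( int ) ) => unit => unit

[Type [Atom ( [Type [Atom ( [Type [Atom int]] )]] )] => [Type [Atom unit] => [Type [Atom unit]]]]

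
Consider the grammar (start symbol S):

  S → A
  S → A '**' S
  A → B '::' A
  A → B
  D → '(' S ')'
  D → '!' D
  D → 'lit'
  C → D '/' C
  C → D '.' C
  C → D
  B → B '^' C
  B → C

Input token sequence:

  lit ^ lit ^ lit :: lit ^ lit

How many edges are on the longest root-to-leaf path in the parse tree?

[S [A [B [B [B [C [D lit]]] ^ [C [D lit]]] ^ [C [D lit]]] :: [A [B [B [C [D lit]]] ^ [C [D lit]]]]]]

7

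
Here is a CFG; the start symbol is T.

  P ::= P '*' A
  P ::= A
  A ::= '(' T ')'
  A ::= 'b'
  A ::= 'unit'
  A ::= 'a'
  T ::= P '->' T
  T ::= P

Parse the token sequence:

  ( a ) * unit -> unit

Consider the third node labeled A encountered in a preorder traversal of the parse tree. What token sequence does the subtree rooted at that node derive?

unit

[T [P [P [A ( [T [P [A a]]] )]] * [A unit]] -> [T [P [A unit]]]]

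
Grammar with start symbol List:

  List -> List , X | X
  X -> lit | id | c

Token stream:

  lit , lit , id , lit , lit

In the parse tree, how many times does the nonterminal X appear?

5

[List [List [List [List [List [X lit]] , [X lit]] , [X id]] , [X lit]] , [X lit]]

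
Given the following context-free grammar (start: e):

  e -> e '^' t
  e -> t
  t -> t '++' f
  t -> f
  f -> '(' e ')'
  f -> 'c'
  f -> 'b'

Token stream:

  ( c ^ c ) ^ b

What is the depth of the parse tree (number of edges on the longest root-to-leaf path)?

[e [e [t [f ( [e [e [t [f c]]] ^ [t [f c]]] )]]] ^ [t [f b]]]

8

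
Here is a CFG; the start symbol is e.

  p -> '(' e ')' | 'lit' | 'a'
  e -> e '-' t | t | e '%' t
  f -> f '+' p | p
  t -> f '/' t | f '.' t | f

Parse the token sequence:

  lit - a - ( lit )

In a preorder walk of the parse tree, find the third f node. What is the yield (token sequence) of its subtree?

( lit )

[e [e [e [t [f [p lit]]]] - [t [f [p a]]]] - [t [f [p ( [e [t [f [p lit]]]] )]]]]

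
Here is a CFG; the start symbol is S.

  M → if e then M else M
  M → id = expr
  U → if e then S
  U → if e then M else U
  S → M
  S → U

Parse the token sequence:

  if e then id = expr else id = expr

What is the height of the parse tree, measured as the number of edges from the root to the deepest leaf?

[S [M if e then [M id = expr] else [M id = expr]]]

3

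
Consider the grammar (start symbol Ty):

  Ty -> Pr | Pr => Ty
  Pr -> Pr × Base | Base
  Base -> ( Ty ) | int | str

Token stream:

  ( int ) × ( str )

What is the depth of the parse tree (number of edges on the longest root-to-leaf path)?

7

[Ty [Pr [Pr [Base ( [Ty [Pr [Base int]]] )]] × [Base ( [Ty [Pr [Base str]]] )]]]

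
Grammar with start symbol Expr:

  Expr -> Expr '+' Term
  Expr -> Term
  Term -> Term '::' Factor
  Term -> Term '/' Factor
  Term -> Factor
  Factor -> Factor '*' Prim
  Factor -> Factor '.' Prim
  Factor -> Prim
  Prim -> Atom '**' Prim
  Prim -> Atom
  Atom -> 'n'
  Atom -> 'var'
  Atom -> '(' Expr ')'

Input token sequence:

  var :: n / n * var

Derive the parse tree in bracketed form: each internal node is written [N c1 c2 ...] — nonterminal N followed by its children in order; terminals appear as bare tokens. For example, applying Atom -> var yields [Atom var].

[Expr [Term [Term [Term [Factor [Prim [Atom var]]]] :: [Factor [Prim [Atom n]]]] / [Factor [Factor [Prim [Atom n]]] * [Prim [Atom var]]]]]

Expr
Term
Term / Factor
Term :: Factor / Factor
Factor :: Factor / Factor
Prim :: Factor / Factor
Atom :: Factor / Factor
var :: Factor / Factor
var :: Prim / Factor
var :: Atom / Factor
var :: n / Factor
var :: n / Factor * Prim
var :: n / Prim * Prim
var :: n / Atom * Prim
var :: n / n * Prim
var :: n / n * Atom
var :: n / n * var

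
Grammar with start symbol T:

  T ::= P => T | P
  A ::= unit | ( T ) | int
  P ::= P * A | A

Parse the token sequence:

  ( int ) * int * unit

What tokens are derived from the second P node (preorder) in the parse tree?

[T [P [P [P [A ( [T [P [A int]]] )]] * [A int]] * [A unit]]]

( int ) * int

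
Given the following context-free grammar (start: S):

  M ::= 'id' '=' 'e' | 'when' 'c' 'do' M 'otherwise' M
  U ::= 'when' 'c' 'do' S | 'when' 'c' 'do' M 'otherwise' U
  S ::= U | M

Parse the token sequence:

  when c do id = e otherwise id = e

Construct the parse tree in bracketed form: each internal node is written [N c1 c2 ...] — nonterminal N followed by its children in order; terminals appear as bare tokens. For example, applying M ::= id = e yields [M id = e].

S
M
when c do M otherwise M
when c do id = e otherwise M
when c do id = e otherwise id = e

[S [M when c do [M id = e] otherwise [M id = e]]]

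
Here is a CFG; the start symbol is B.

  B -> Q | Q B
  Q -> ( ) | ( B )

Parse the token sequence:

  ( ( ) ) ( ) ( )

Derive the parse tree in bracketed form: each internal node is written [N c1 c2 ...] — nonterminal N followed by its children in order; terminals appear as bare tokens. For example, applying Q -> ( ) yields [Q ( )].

[B [Q ( [B [Q ( )]] )] [B [Q ( )] [B [Q ( )]]]]

B
Q B
( B ) B
( Q ) B
( ( ) ) B
( ( ) ) Q B
( ( ) ) ( ) B
( ( ) ) ( ) Q
( ( ) ) ( ) ( )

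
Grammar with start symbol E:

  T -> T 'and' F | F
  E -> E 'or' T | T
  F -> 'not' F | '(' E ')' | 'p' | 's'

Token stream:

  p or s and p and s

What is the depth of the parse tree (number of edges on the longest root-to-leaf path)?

[E [E [T [F p]]] or [T [T [T [F s]] and [F p]] and [F s]]]

5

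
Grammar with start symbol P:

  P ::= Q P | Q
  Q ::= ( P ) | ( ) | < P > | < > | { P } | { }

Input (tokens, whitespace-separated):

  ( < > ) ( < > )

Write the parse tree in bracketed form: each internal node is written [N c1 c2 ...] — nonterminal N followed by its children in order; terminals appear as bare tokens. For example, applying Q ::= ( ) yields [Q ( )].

[P [Q ( [P [Q < >]] )] [P [Q ( [P [Q < >]] )]]]

P
Q P
( P ) P
( Q ) P
( < > ) P
( < > ) Q
( < > ) ( P )
( < > ) ( Q )
( < > ) ( < > )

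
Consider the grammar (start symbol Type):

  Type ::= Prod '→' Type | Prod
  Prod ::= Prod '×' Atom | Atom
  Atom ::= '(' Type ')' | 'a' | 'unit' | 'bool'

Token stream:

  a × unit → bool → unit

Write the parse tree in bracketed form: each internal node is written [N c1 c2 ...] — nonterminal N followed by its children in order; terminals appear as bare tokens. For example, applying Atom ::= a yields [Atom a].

[Type [Prod [Prod [Atom a]] × [Atom unit]] → [Type [Prod [Atom bool]] → [Type [Prod [Atom unit]]]]]

Type
Prod → Type
Prod × Atom → Type
Atom × Atom → Type
a × Atom → Type
a × unit → Type
a × unit → Prod → Type
a × unit → Atom → Type
a × unit → bool → Type
a × unit → bool → Prod
a × unit → bool → Atom
a × unit → bool → unit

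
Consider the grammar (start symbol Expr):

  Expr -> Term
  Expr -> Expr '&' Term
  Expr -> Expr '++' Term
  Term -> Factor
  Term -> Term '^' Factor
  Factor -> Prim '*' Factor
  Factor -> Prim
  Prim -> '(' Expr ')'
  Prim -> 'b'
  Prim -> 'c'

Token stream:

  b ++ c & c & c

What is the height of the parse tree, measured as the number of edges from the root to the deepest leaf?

[Expr [Expr [Expr [Expr [Term [Factor [Prim b]]]] ++ [Term [Factor [Prim c]]]] & [Term [Factor [Prim c]]]] & [Term [Factor [Prim c]]]]

7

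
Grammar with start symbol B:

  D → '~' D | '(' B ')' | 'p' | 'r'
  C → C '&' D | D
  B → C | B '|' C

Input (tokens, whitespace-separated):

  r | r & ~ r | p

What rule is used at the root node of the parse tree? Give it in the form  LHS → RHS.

[B [B [B [C [D r]]] | [C [C [D r]] & [D ~ [D r]]]] | [C [D p]]]

B → B '|' C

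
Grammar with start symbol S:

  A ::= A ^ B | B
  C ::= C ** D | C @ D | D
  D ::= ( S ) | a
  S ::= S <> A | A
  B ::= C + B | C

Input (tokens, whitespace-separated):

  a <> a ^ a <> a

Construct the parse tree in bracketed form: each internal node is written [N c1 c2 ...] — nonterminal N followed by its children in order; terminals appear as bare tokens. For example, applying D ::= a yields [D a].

[S [S [S [A [B [C [D a]]]]] <> [A [A [B [C [D a]]]] ^ [B [C [D a]]]]] <> [A [B [C [D a]]]]]

S
S <> A
S <> A <> A
A <> A <> A
B <> A <> A
C <> A <> A
D <> A <> A
a <> A <> A
a <> A ^ B <> A
a <> B ^ B <> A
a <> C ^ B <> A
a <> D ^ B <> A
a <> a ^ B <> A
a <> a ^ C <> A
a <> a ^ D <> A
a <> a ^ a <> A
a <> a ^ a <> B
a <> a ^ a <> C
a <> a ^ a <> D
a <> a ^ a <> a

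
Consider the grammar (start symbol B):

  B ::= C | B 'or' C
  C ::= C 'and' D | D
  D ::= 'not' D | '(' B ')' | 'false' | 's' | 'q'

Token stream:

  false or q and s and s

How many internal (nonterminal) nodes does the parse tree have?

[B [B [C [D false]]] or [C [C [C [D q]] and [D s]] and [D s]]]

10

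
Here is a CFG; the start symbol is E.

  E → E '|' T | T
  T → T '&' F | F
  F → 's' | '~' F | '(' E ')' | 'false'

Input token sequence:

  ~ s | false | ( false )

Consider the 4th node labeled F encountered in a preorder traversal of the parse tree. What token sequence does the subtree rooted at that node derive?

( false )

[E [E [E [T [F ~ [F s]]]] | [T [F false]]] | [T [F ( [E [T [F false]]] )]]]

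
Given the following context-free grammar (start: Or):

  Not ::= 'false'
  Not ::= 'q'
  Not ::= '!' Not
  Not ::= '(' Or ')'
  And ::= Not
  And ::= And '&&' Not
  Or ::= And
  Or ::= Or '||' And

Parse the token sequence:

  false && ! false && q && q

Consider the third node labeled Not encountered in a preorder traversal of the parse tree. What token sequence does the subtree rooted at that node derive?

false

[Or [And [And [And [And [Not false]] && [Not ! [Not false]]] && [Not q]] && [Not q]]]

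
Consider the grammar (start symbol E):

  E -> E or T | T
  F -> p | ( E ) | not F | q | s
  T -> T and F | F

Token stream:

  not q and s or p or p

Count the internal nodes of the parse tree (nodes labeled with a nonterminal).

[E [E [E [T [T [F not [F q]]] and [F s]]] or [T [F p]]] or [T [F p]]]

12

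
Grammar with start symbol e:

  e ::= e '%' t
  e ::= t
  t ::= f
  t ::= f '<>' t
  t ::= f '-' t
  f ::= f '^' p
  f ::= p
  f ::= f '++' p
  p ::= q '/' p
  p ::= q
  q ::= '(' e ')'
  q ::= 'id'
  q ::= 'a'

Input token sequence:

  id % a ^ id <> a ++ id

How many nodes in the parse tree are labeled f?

5

[e [e [t [f [p [q id]]]]] % [t [f [f [p [q a]]] ^ [p [q id]]] <> [t [f [f [p [q a]]] ++ [p [q id]]]]]]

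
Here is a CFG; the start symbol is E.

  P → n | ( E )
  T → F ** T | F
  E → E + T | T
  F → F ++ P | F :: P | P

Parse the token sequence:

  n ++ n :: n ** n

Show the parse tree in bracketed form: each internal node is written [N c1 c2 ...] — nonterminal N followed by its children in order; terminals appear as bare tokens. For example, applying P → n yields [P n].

[E [T [F [F [F [P n]] ++ [P n]] :: [P n]] ** [T [F [P n]]]]]

E
T
F ** T
F :: P ** T
F ++ P :: P ** T
P ++ P :: P ** T
n ++ P :: P ** T
n ++ n :: P ** T
n ++ n :: n ** T
n ++ n :: n ** F
n ++ n :: n ** P
n ++ n :: n ** n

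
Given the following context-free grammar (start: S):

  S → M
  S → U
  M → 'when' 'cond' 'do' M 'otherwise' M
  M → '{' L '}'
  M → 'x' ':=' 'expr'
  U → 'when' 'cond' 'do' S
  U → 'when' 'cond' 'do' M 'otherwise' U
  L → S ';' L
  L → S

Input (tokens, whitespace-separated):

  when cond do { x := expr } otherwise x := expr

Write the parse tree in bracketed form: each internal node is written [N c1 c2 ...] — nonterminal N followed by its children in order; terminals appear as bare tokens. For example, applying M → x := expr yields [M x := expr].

[S [M when cond do [M { [L [S [M x := expr]]] }] otherwise [M x := expr]]]

S
M
when cond do M otherwise M
when cond do { L } otherwise M
when cond do { S } otherwise M
when cond do { M } otherwise M
when cond do { x := expr } otherwise M
when cond do { x := expr } otherwise x := expr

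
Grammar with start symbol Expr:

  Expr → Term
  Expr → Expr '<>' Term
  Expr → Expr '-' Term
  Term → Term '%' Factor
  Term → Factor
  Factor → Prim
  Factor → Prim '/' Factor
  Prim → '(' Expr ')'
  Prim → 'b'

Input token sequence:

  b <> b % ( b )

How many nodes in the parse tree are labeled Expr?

[Expr [Expr [Term [Factor [Prim b]]]] <> [Term [Term [Factor [Prim b]]] % [Factor [Prim ( [Expr [Term [Factor [Prim b]]]] )]]]]

3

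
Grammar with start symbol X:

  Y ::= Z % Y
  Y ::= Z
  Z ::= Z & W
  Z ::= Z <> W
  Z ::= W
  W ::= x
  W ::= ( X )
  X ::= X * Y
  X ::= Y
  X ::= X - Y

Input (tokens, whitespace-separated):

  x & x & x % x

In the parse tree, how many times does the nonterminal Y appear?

[X [Y [Z [Z [Z [W x]] & [W x]] & [W x]] % [Y [Z [W x]]]]]

2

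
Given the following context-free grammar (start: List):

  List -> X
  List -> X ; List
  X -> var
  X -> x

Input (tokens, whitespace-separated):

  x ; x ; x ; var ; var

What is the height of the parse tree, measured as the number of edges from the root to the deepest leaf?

6

[List [X x] ; [List [X x] ; [List [X x] ; [List [X var] ; [List [X var]]]]]]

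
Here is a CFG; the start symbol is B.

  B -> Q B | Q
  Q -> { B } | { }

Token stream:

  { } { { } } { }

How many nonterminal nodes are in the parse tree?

8

[B [Q { }] [B [Q { [B [Q { }]] }] [B [Q { }]]]]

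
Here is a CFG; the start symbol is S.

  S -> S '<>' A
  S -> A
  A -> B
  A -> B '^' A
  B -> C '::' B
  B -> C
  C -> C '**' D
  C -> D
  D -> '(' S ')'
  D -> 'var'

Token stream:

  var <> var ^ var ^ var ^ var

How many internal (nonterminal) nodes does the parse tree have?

[S [S [A [B [C [D var]]]]] <> [A [B [C [D var]]] ^ [A [B [C [D var]]] ^ [A [B [C [D var]]] ^ [A [B [C [D var]]]]]]]]

22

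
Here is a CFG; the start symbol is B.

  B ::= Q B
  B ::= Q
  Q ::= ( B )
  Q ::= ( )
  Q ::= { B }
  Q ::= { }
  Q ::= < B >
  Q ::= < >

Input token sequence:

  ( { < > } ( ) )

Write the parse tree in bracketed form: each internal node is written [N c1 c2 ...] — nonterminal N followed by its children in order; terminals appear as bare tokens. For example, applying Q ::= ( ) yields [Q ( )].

B
Q
( B )
( Q B )
( { B } B )
( { Q } B )
( { < > } B )
( { < > } Q )
( { < > } ( ) )

[B [Q ( [B [Q { [B [Q < >]] }] [B [Q ( )]]] )]]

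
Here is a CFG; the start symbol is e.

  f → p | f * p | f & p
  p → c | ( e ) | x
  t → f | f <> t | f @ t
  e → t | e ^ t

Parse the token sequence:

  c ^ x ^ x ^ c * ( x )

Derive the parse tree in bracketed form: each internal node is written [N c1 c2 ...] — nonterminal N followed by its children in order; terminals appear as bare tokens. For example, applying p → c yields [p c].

[e [e [e [e [t [f [p c]]]] ^ [t [f [p x]]]] ^ [t [f [p x]]]] ^ [t [f [f [p c]] * [p ( [e [t [f [p x]]]] )]]]]

e
e ^ t
e ^ t ^ t
e ^ t ^ t ^ t
t ^ t ^ t ^ t
f ^ t ^ t ^ t
p ^ t ^ t ^ t
c ^ t ^ t ^ t
c ^ f ^ t ^ t
c ^ p ^ t ^ t
c ^ x ^ t ^ t
c ^ x ^ f ^ t
c ^ x ^ p ^ t
c ^ x ^ x ^ t
c ^ x ^ x ^ f
c ^ x ^ x ^ f * p
c ^ x ^ x ^ p * p
c ^ x ^ x ^ c * p
c ^ x ^ x ^ c * ( e )
c ^ x ^ x ^ c * ( t )
c ^ x ^ x ^ c * ( f )
c ^ x ^ x ^ c * ( p )
c ^ x ^ x ^ c * ( x )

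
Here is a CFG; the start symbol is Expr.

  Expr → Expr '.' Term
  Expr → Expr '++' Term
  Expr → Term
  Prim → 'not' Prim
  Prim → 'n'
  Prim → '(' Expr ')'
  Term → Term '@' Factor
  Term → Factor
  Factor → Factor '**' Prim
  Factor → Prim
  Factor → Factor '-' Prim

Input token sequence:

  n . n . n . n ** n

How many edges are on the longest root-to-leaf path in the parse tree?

7

[Expr [Expr [Expr [Expr [Term [Factor [Prim n]]]] . [Term [Factor [Prim n]]]] . [Term [Factor [Prim n]]]] . [Term [Factor [Factor [Prim n]] ** [Prim n]]]]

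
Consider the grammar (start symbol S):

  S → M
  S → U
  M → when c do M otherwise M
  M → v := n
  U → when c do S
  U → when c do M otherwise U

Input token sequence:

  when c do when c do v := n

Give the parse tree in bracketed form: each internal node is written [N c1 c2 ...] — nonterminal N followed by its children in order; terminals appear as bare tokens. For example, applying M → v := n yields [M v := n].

S
U
when c do S
when c do U
when c do when c do S
when c do when c do M
when c do when c do v := n

[S [U when c do [S [U when c do [S [M v := n]]]]]]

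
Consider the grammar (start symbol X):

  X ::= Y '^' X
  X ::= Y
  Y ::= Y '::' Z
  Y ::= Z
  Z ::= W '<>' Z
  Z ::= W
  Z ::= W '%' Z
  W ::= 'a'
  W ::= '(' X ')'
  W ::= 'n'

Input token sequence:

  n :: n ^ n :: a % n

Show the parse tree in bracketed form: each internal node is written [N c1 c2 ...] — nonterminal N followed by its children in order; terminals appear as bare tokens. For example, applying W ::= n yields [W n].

X
Y ^ X
Y :: Z ^ X
Z :: Z ^ X
W :: Z ^ X
n :: Z ^ X
n :: W ^ X
n :: n ^ X
n :: n ^ Y
n :: n ^ Y :: Z
n :: n ^ Z :: Z
n :: n ^ W :: Z
n :: n ^ n :: Z
n :: n ^ n :: W % Z
n :: n ^ n :: a % Z
n :: n ^ n :: a % W
n :: n ^ n :: a % n

[X [Y [Y [Z [W n]]] :: [Z [W n]]] ^ [X [Y [Y [Z [W n]]] :: [Z [W a] % [Z [W n]]]]]]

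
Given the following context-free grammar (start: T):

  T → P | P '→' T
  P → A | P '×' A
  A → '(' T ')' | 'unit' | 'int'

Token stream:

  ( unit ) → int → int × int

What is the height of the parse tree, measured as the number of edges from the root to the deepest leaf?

[T [P [A ( [T [P [A unit]]] )]] → [T [P [A int]] → [T [P [P [A int]] × [A int]]]]]

6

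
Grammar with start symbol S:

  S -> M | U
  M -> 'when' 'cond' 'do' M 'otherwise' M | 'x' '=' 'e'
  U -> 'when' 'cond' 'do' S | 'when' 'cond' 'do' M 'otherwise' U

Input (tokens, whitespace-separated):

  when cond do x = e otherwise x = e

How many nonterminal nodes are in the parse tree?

[S [M when cond do [M x = e] otherwise [M x = e]]]

4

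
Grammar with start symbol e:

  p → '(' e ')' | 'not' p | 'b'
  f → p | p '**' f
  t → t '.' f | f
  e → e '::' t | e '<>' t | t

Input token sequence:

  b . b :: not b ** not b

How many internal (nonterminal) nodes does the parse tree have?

[e [e [t [t [f [p b]]] . [f [p b]]]] :: [t [f [p not [p b]] ** [f [p not [p b]]]]]]

15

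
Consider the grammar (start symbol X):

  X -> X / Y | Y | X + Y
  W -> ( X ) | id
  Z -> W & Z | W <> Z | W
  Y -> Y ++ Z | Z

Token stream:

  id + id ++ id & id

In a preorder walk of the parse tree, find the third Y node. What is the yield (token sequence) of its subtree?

[X [X [Y [Z [W id]]]] + [Y [Y [Z [W id]]] ++ [Z [W id] & [Z [W id]]]]]

id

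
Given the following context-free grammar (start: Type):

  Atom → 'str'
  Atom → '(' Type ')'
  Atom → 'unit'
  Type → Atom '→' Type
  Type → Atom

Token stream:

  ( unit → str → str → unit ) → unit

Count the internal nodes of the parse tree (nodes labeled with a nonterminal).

[Type [Atom ( [Type [Atom unit] → [Type [Atom str] → [Type [Atom str] → [Type [Atom unit]]]]] )] → [Type [Atom unit]]]

12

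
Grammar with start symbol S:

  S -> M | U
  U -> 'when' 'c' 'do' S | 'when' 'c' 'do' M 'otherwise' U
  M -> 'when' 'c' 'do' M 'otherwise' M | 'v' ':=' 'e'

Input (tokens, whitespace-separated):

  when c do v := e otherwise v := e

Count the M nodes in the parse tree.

3

[S [M when c do [M v := e] otherwise [M v := e]]]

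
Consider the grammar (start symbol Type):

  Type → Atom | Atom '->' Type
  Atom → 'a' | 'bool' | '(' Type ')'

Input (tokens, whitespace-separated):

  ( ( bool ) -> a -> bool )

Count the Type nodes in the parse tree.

[Type [Atom ( [Type [Atom ( [Type [Atom bool]] )] -> [Type [Atom a] -> [Type [Atom bool]]]] )]]

5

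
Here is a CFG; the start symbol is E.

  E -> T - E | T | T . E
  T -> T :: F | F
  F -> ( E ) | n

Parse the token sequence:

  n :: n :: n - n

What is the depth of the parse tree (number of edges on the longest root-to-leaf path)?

[E [T [T [T [F n]] :: [F n]] :: [F n]] - [E [T [F n]]]]

5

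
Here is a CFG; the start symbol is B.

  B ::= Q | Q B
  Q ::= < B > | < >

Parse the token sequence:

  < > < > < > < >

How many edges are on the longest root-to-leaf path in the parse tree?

[B [Q < >] [B [Q < >] [B [Q < >] [B [Q < >]]]]]

5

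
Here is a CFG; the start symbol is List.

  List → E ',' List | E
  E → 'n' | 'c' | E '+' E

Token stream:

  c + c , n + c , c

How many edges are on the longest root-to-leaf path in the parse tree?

[List [E [E c] + [E c]] , [List [E [E n] + [E c]] , [List [E c]]]]

4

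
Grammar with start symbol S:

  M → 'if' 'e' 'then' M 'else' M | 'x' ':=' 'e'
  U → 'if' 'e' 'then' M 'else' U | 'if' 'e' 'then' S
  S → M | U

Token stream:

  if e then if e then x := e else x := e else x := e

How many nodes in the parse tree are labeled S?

[S [M if e then [M if e then [M x := e] else [M x := e]] else [M x := e]]]

1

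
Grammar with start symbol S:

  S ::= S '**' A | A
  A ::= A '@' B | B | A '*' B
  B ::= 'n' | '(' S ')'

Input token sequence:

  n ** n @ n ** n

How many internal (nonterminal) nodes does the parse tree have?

11

[S [S [S [A [B n]]] ** [A [A [B n]] @ [B n]]] ** [A [B n]]]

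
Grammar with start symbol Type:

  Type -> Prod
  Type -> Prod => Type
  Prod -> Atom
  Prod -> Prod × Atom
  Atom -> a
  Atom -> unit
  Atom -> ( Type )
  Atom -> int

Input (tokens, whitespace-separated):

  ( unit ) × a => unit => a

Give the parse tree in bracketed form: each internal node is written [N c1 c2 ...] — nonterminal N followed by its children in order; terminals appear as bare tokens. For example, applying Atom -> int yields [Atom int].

Type
Prod => Type
Prod × Atom => Type
Atom × Atom => Type
( Type ) × Atom => Type
( Prod ) × Atom => Type
( Atom ) × Atom => Type
( unit ) × Atom => Type
( unit ) × a => Type
( unit ) × a => Prod => Type
( unit ) × a => Atom => Type
( unit ) × a => unit => Type
( unit ) × a => unit => Prod
( unit ) × a => unit => Atom
( unit ) × a => unit => a

[Type [Prod [Prod [Atom ( [Type [Prod [Atom unit]]] )]] × [Atom a]] => [Type [Prod [Atom unit]] => [Type [Prod [Atom a]]]]]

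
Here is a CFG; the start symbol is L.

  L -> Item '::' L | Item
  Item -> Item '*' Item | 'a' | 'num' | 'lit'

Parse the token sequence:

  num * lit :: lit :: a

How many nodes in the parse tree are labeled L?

[L [Item [Item num] * [Item lit]] :: [L [Item lit] :: [L [Item a]]]]

3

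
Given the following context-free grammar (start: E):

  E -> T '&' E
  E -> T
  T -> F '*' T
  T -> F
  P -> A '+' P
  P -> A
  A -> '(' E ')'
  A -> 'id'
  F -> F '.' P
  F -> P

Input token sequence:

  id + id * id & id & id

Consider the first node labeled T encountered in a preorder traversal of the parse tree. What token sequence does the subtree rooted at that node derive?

id + id * id

[E [T [F [P [A id] + [P [A id]]]] * [T [F [P [A id]]]]] & [E [T [F [P [A id]]]] & [E [T [F [P [A id]]]]]]]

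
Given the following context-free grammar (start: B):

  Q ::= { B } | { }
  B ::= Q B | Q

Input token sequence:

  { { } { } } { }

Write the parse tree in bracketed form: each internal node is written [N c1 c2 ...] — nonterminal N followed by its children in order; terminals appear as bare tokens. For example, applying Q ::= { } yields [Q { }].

[B [Q { [B [Q { }] [B [Q { }]]] }] [B [Q { }]]]

B
Q B
{ B } B
{ Q B } B
{ { } B } B
{ { } Q } B
{ { } { } } B
{ { } { } } Q
{ { } { } } { }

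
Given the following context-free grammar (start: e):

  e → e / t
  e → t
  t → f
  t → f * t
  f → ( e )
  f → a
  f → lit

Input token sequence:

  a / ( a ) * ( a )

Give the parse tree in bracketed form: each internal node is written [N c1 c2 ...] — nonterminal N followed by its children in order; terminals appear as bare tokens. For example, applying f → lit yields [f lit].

e
e / t
t / t
f / t
a / t
a / f * t
a / ( e ) * t
a / ( t ) * t
a / ( f ) * t
a / ( a ) * t
a / ( a ) * f
a / ( a ) * ( e )
a / ( a ) * ( t )
a / ( a ) * ( f )
a / ( a ) * ( a )

[e [e [t [f a]]] / [t [f ( [e [t [f a]]] )] * [t [f ( [e [t [f a]]] )]]]]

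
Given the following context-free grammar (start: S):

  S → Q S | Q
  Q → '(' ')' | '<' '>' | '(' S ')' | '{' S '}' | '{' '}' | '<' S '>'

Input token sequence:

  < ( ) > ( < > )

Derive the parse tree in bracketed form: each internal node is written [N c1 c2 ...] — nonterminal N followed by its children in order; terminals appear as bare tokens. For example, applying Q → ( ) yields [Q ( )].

S
Q S
< S > S
< Q > S
< ( ) > S
< ( ) > Q
< ( ) > ( S )
< ( ) > ( Q )
< ( ) > ( < > )

[S [Q < [S [Q ( )]] >] [S [Q ( [S [Q < >]] )]]]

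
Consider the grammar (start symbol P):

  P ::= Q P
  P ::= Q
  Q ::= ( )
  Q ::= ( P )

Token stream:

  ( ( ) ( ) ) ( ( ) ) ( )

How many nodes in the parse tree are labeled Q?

6

[P [Q ( [P [Q ( )] [P [Q ( )]]] )] [P [Q ( [P [Q ( )]] )] [P [Q ( )]]]]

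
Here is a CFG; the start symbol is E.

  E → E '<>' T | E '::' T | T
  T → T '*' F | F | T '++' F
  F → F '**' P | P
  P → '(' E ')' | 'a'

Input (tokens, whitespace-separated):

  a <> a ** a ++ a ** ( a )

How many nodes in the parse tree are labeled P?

6

[E [E [T [F [P a]]]] <> [T [T [F [F [P a]] ** [P a]]] ++ [F [F [P a]] ** [P ( [E [T [F [P a]]]] )]]]]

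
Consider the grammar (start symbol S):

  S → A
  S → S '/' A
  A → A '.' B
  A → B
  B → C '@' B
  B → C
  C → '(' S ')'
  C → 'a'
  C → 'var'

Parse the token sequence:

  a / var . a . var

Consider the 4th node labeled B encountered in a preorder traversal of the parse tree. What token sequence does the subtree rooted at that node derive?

var

[S [S [A [B [C a]]]] / [A [A [A [B [C var]]] . [B [C a]]] . [B [C var]]]]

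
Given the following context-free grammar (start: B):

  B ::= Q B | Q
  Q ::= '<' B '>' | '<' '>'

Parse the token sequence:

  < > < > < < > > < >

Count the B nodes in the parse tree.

[B [Q < >] [B [Q < >] [B [Q < [B [Q < >]] >] [B [Q < >]]]]]

5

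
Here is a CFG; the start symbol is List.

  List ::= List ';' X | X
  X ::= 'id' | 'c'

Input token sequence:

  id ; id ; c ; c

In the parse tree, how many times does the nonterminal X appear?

4

[List [List [List [List [X id]] ; [X id]] ; [X c]] ; [X c]]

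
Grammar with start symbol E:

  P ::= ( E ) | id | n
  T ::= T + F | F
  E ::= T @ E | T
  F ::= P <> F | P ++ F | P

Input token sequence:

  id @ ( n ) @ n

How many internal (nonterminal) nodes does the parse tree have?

16

[E [T [F [P id]]] @ [E [T [F [P ( [E [T [F [P n]]]] )]]] @ [E [T [F [P n]]]]]]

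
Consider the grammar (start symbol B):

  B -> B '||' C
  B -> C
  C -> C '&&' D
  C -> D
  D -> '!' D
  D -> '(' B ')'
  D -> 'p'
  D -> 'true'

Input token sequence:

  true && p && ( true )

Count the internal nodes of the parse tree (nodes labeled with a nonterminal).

10

[B [C [C [C [D true]] && [D p]] && [D ( [B [C [D true]]] )]]]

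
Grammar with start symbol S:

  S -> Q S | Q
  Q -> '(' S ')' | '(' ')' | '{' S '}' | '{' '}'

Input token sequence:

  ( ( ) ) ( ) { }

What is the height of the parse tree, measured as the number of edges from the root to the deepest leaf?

4

[S [Q ( [S [Q ( )]] )] [S [Q ( )] [S [Q { }]]]]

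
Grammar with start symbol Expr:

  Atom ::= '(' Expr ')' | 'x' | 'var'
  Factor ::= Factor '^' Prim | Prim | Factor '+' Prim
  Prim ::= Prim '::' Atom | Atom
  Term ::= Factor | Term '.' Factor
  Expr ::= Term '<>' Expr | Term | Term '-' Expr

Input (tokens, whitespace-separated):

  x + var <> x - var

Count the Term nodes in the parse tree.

3

[Expr [Term [Factor [Factor [Prim [Atom x]]] + [Prim [Atom var]]]] <> [Expr [Term [Factor [Prim [Atom x]]]] - [Expr [Term [Factor [Prim [Atom var]]]]]]]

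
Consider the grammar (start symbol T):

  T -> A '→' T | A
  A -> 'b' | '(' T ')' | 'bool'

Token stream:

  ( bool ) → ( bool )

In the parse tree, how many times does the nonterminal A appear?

4

[T [A ( [T [A bool]] )] → [T [A ( [T [A bool]] )]]]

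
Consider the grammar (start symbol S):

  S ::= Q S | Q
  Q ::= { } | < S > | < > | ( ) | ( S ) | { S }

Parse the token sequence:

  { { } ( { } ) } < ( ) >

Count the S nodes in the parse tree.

6

[S [Q { [S [Q { }] [S [Q ( [S [Q { }]] )]]] }] [S [Q < [S [Q ( )]] >]]]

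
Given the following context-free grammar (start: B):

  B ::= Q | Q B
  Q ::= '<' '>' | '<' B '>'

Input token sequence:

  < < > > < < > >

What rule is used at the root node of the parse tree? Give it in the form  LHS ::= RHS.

B ::= Q B

[B [Q < [B [Q < >]] >] [B [Q < [B [Q < >]] >]]]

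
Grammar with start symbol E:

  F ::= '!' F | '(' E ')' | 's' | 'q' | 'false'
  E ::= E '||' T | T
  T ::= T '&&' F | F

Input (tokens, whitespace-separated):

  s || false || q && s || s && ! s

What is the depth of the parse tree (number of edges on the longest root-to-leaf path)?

6

[E [E [E [E [T [F s]]] || [T [F false]]] || [T [T [F q]] && [F s]]] || [T [T [F s]] && [F ! [F s]]]]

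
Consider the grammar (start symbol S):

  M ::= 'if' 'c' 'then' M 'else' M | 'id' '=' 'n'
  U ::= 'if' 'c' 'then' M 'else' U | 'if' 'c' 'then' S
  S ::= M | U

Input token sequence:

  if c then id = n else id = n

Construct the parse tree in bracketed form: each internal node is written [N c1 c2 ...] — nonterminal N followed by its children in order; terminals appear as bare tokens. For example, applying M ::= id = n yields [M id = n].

S
M
if c then M else M
if c then id = n else M
if c then id = n else id = n

[S [M if c then [M id = n] else [M id = n]]]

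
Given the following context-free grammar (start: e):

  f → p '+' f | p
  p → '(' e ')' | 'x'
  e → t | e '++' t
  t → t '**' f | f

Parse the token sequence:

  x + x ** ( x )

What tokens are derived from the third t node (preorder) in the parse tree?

x

[e [t [t [f [p x] + [f [p x]]]] ** [f [p ( [e [t [f [p x]]]] )]]]]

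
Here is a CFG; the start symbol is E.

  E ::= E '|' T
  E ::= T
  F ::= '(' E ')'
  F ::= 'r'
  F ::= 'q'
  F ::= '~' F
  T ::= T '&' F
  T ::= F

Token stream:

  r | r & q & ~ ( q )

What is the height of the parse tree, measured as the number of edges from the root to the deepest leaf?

[E [E [T [F r]]] | [T [T [T [F r]] & [F q]] & [F ~ [F ( [E [T [F q]]] )]]]]

7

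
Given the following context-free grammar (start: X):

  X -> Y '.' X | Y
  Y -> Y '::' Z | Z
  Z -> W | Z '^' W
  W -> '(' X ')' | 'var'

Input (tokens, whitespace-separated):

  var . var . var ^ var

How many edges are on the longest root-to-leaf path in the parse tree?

[X [Y [Z [W var]]] . [X [Y [Z [W var]]] . [X [Y [Z [Z [W var]] ^ [W var]]]]]]

7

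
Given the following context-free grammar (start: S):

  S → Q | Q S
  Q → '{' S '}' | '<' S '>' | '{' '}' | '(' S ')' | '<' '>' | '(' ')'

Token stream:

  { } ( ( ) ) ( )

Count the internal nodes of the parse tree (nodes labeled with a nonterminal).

[S [Q { }] [S [Q ( [S [Q ( )]] )] [S [Q ( )]]]]

8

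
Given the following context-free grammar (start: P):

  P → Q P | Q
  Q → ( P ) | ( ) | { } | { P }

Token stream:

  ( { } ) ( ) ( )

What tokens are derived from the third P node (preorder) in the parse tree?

[P [Q ( [P [Q { }]] )] [P [Q ( )] [P [Q ( )]]]]

( ) ( )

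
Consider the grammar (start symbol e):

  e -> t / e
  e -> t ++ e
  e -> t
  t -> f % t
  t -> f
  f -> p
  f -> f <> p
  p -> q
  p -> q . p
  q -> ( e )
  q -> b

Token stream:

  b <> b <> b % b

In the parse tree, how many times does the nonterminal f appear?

[e [t [f [f [f [p [q b]]] <> [p [q b]]] <> [p [q b]]] % [t [f [p [q b]]]]]]

4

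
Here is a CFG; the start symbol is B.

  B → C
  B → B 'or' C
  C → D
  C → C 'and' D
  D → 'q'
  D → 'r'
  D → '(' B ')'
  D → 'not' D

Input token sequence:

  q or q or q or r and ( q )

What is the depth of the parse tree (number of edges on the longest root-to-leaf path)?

[B [B [B [B [C [D q]]] or [C [D q]]] or [C [D q]]] or [C [C [D r]] and [D ( [B [C [D q]]] )]]]

6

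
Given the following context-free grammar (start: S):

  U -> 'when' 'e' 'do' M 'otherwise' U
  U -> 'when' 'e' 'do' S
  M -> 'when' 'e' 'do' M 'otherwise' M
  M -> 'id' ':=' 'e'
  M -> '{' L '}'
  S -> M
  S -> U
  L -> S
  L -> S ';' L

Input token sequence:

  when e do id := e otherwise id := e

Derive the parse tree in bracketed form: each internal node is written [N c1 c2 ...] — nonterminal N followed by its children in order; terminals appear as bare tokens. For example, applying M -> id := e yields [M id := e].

S
M
when e do M otherwise M
when e do id := e otherwise M
when e do id := e otherwise id := e

[S [M when e do [M id := e] otherwise [M id := e]]]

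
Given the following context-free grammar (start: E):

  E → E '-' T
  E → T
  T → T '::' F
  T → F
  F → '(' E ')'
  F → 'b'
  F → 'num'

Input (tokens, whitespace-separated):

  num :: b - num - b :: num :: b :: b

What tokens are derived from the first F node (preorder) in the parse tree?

[E [E [E [T [T [F num]] :: [F b]]] - [T [F num]]] - [T [T [T [T [F b]] :: [F num]] :: [F b]] :: [F b]]]

num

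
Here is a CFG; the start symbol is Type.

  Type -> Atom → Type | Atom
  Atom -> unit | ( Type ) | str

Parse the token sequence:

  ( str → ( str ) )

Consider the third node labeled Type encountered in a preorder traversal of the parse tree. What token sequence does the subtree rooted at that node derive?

[Type [Atom ( [Type [Atom str] → [Type [Atom ( [Type [Atom str]] )]]] )]]

( str )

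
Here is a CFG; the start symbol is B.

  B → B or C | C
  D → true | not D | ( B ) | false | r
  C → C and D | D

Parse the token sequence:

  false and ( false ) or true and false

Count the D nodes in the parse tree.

5

[B [B [C [C [D false]] and [D ( [B [C [D false]]] )]]] or [C [C [D true]] and [D false]]]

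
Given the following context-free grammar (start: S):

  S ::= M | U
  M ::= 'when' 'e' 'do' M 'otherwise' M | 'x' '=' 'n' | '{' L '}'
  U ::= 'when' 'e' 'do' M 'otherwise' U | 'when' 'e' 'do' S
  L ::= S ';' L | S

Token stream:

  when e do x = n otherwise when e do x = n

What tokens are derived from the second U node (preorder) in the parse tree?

when e do x = n

[S [U when e do [M x = n] otherwise [U when e do [S [M x = n]]]]]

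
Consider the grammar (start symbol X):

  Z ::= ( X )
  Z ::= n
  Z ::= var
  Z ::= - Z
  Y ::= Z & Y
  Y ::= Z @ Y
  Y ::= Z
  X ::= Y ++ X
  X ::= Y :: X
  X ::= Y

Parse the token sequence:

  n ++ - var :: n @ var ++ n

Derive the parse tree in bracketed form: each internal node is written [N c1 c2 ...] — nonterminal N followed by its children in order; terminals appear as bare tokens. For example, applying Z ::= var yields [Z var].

X
Y ++ X
Z ++ X
n ++ X
n ++ Y :: X
n ++ Z :: X
n ++ - Z :: X
n ++ - var :: X
n ++ - var :: Y ++ X
n ++ - var :: Z @ Y ++ X
n ++ - var :: n @ Y ++ X
n ++ - var :: n @ Z ++ X
n ++ - var :: n @ var ++ X
n ++ - var :: n @ var ++ Y
n ++ - var :: n @ var ++ Z
n ++ - var :: n @ var ++ n

[X [Y [Z n]] ++ [X [Y [Z - [Z var]]] :: [X [Y [Z n] @ [Y [Z var]]] ++ [X [Y [Z n]]]]]]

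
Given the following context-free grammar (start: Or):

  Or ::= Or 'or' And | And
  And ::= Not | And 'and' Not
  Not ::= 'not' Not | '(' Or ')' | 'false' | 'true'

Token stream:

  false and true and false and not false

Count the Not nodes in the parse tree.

[Or [And [And [And [And [Not false]] and [Not true]] and [Not false]] and [Not not [Not false]]]]

5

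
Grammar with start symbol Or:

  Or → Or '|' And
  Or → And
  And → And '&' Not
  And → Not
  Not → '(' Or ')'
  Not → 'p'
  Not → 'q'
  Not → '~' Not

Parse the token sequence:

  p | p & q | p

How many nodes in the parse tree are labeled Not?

[Or [Or [Or [And [Not p]]] | [And [And [Not p]] & [Not q]]] | [And [Not p]]]

4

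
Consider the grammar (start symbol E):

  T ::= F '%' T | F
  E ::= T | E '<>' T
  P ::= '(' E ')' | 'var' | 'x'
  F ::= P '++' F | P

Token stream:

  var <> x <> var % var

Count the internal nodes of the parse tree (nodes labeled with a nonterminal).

15

[E [E [E [T [F [P var]]]] <> [T [F [P x]]]] <> [T [F [P var]] % [T [F [P var]]]]]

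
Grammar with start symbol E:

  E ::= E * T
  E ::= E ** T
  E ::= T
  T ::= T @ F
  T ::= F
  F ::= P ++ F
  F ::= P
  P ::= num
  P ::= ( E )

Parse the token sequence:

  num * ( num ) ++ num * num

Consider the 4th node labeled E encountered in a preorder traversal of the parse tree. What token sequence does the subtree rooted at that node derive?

[E [E [E [T [F [P num]]]] * [T [F [P ( [E [T [F [P num]]]] )] ++ [F [P num]]]]] * [T [F [P num]]]]

num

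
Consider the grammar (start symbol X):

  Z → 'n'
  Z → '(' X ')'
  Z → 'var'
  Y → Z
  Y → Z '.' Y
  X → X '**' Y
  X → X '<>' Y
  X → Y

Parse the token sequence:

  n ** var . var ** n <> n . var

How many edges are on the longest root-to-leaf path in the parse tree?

[X [X [X [X [Y [Z n]]] ** [Y [Z var] . [Y [Z var]]]] ** [Y [Z n]]] <> [Y [Z n] . [Y [Z var]]]]

6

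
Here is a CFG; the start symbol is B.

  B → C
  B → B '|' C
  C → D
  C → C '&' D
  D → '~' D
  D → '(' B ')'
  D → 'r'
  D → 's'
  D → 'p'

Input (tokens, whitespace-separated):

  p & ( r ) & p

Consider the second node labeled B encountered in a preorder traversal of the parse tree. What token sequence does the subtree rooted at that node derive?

[B [C [C [C [D p]] & [D ( [B [C [D r]]] )]] & [D p]]]

r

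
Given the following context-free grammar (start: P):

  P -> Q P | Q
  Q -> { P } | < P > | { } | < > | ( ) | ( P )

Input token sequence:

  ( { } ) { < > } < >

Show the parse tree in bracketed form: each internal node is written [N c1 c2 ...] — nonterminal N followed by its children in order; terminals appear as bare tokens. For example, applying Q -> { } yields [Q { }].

[P [Q ( [P [Q { }]] )] [P [Q { [P [Q < >]] }] [P [Q < >]]]]

P
Q P
( P ) P
( Q ) P
( { } ) P
( { } ) Q P
( { } ) { P } P
( { } ) { Q } P
( { } ) { < > } P
( { } ) { < > } Q
( { } ) { < > } < >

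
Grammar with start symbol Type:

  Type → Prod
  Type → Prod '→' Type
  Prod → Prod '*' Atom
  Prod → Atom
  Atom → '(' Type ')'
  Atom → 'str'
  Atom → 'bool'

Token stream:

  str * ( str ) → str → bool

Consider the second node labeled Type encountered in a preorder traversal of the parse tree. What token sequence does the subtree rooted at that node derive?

[Type [Prod [Prod [Atom str]] * [Atom ( [Type [Prod [Atom str]]] )]] → [Type [Prod [Atom str]] → [Type [Prod [Atom bool]]]]]

str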